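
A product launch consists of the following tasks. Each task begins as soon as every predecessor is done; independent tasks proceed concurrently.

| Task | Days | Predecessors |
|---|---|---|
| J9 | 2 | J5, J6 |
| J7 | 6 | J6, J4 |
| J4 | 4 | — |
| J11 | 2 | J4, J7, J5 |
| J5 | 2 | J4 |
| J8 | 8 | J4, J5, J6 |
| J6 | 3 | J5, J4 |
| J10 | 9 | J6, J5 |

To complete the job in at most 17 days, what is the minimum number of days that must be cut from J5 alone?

1

Current finish: 18 days; target: 17.
J5 is on every critical path, so each day cut from J5 cuts the finish by one (this holds down to a finish of 17).
Need 18 − 17 = 1 day off J5 → J5 becomes 1 day, finish becomes 17.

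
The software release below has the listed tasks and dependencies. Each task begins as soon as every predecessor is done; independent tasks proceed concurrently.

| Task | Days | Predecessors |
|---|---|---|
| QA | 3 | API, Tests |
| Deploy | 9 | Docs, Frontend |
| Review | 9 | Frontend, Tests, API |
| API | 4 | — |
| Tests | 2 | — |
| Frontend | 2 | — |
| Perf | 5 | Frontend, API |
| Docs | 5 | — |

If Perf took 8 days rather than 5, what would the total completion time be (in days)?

Actual critical path: Docs→Deploy = 5+9 = 14 ⇒ 14 days.
The longest path through Perf is only 9 days, so Perf has float 5.
No other chain overtakes it, so the finish is 14 days.

14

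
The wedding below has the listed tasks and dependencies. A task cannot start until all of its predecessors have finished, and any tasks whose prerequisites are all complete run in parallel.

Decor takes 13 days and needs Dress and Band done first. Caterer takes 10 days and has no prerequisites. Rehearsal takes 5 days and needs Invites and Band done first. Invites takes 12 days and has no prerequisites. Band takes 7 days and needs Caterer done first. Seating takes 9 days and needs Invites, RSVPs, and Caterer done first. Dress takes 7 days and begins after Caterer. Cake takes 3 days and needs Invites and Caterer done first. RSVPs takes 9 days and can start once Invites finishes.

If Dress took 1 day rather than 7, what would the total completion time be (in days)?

30

Critical path before the change: Caterer→Dress→Decor = 10+7+13 = 30 giving 30 days.
Dress lies on that path, so at 1 day the path becomes 24 days.
Now Caterer→Band→Decor = 10+7+13 = 30 is longest, so the finish becomes 30 days.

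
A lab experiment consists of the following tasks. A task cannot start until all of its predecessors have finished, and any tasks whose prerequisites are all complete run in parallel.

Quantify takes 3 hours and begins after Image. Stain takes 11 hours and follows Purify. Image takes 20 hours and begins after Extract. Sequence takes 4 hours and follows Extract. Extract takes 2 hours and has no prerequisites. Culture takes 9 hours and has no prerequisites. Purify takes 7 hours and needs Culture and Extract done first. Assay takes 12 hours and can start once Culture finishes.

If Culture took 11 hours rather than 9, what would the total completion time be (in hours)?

Actual critical path: Culture→Purify→Stain = 9+7+11 = 27 ⇒ 27 hours.
Culture is on the critical path; changing it to 11 makes that path 29 hours.
The critical path is still Culture→Purify→Stain; finish is now 29 hours.

29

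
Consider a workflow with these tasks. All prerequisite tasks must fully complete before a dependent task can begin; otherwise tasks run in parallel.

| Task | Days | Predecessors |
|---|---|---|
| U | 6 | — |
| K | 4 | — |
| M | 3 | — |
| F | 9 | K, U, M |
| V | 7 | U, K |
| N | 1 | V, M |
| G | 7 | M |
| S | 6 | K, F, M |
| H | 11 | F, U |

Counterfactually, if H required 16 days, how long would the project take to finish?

31

Baseline: U→F→H = 6+9+11 = 26 → 26 days.
H lies on that path, so at 16 days the path becomes 31 days.
The critical path is still U→F→H; finish is now 31 days.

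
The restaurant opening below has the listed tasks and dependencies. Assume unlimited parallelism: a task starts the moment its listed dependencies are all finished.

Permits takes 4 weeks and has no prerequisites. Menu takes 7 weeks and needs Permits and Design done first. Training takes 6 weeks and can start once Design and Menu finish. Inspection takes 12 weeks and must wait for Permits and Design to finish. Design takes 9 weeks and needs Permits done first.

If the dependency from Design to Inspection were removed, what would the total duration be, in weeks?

26

With the dependency in place, Permits→Design→Menu→Training = 4+9+7+6 = 26 sets the finish at 26 weeks.
Without Design→Inspection, Inspection's earliest start moves from 13 to 4.
New critical path: Permits→Design→Menu→Training = 4+9+7+6 = 26 ⇒ 26 weeks.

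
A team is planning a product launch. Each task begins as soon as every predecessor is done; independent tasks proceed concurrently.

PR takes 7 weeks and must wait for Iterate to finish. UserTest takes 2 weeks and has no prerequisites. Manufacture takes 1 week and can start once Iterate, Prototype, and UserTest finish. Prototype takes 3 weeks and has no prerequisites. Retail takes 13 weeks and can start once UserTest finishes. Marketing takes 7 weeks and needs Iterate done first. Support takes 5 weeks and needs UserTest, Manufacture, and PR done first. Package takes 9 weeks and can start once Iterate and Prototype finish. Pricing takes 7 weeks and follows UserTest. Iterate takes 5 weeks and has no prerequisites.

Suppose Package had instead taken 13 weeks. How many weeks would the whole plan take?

18

The binding path is Iterate→PR→Support = 5+7+5 = 17; finish at 17 weeks.
Package is off the critical path — its longest chain is 14 weeks, giving 3 of slack.
New critical path: Iterate→Package = 5+13 = 18 ⇒ 18 weeks.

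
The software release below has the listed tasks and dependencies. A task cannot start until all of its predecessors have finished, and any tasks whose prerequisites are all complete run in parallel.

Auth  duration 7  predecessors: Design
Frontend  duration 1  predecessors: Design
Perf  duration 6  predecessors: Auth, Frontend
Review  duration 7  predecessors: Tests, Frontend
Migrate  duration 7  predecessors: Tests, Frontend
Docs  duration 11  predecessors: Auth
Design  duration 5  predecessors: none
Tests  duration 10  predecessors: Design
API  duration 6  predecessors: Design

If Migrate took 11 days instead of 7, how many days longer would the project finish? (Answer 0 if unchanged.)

3

The binding path is Design→Auth→Docs = 5+7+11 = 23; finish at 23 days.
Migrate is off the critical path — its longest chain is 22 days, giving 1 of slack.
Now Design→Tests→Migrate = 5+10+11 = 26 is longest, so the finish becomes 26 days.
Change in finish: 26 − 23 = +3 days.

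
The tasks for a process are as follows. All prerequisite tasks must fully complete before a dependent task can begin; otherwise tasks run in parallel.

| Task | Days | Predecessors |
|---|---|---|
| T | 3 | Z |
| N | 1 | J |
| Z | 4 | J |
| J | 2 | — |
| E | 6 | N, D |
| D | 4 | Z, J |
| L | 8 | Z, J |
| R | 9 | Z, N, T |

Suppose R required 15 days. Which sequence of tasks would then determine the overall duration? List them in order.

Critical path before the change: J→Z→T→R = 2+4+3+9 = 18 giving 18 days.
R is on the critical path; changing it to 15 makes that path 24 days.
The critical path is still J→Z→T→R; finish is now 24 days.

J, Z, T, R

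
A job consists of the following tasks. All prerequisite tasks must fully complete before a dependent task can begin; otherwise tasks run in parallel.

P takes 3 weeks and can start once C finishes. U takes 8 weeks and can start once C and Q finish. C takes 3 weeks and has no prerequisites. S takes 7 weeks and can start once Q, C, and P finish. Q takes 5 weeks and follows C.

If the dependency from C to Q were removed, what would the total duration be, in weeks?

With the dependency in place, C→Q→U = 3+5+8 = 16 sets the finish at 16 weeks.
Without C→Q, Q's earliest start moves from 3 to 0.
After: C→P→S = 3+3+7 = 13 → 13 weeks.

13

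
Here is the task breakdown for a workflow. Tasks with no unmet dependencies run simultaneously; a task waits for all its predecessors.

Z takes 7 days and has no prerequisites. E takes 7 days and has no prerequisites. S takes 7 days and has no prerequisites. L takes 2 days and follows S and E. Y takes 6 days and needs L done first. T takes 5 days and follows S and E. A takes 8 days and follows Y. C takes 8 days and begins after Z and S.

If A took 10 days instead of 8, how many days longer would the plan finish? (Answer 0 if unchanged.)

Critical path before the change: E→L→Y→A = 7+2+6+8 = 23 giving 23 days.
A lies on that path, so at 10 days the path becomes 25 days.
The critical path is still E→L→Y→A; finish is now 25 days.
Change in finish: 25 − 23 = +2 days.

2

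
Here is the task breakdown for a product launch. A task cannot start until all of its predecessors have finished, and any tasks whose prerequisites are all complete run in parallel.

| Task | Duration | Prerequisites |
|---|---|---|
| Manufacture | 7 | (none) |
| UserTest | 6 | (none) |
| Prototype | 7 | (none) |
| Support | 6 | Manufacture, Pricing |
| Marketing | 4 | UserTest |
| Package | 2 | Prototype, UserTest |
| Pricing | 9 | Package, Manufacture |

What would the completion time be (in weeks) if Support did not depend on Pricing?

18

Original critical path: Prototype→Package→Pricing→Support = 7+2+9+6 = 24 ⇒ 24 weeks.
Without Pricing→Support, Support's earliest start moves from 18 to 7.
After: Prototype→Package→Pricing = 7+2+9 = 18 → 18 weeks.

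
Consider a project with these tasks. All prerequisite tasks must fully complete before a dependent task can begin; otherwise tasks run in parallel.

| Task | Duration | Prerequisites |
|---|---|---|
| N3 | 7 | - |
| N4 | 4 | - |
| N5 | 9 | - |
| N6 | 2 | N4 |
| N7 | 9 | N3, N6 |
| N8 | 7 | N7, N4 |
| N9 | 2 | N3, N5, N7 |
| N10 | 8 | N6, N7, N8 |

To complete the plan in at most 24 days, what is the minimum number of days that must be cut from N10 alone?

Current finish: 31 days; target: 24.
N10 is on every critical path, so each day cut from N10 cuts the finish by one (this holds down to a finish of 24).
Need 31 − 24 = 7 days off N10 → N10 becomes 1 day, finish becomes 24.

7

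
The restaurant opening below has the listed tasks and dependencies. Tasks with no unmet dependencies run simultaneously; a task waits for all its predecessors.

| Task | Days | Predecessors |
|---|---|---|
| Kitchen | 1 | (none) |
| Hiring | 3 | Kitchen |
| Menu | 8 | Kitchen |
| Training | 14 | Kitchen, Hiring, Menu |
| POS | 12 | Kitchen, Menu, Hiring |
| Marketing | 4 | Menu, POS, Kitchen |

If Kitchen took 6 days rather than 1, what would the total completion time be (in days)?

Actual critical path: Kitchen→Menu→POS→Marketing = 1+8+12+4 = 25 ⇒ 25 days.
Kitchen lies on that path, so at 6 days the path becomes 30 days.
The critical path is still Kitchen→Menu→POS→Marketing; finish is now 30 days.

30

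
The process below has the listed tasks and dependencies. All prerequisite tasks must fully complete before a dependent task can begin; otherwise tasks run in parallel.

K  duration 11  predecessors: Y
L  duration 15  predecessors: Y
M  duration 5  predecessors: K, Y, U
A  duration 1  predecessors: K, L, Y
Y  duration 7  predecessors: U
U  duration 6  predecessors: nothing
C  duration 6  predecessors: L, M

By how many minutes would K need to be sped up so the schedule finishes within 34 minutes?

Current finish: 35 minutes; target: 34.
K is on every critical path, so each minute cut from K cuts the finish by one (this holds down to a finish of 34).
Need 35 − 34 = 1 minute off K → K becomes 10 minutes, finish becomes 34.

1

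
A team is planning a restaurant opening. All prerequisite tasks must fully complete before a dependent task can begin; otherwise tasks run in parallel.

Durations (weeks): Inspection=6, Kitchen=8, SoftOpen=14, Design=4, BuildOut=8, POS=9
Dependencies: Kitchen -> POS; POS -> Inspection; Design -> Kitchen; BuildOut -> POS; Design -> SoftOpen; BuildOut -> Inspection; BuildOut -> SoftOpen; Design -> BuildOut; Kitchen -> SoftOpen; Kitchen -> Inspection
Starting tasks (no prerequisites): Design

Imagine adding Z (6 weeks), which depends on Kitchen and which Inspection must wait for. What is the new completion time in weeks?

27

Originally the restaurant opening takes 27 weeks.
With Z inserted, Inspection now waits for max(Kitchen, POS, BuildOut, Z).
New critical path: Design→BuildOut→POS→Inspection = 4+8+9+6 = 27 ⇒ 27 weeks.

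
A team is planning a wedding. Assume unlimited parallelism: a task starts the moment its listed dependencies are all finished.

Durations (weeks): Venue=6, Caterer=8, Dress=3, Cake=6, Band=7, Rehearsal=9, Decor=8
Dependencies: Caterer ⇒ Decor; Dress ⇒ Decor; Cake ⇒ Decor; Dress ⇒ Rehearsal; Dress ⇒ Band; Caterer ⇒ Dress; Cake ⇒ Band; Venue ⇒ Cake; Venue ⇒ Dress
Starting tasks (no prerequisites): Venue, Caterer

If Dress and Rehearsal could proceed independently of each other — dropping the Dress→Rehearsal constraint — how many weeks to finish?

20

Original critical path: Venue→Cake→Decor = 6+6+8 = 20 ⇒ 20 weeks.
Without Dress→Rehearsal, Rehearsal's earliest start moves from 11 to 0.
After: Venue→Cake→Decor = 6+6+8 = 20 → 20 weeks.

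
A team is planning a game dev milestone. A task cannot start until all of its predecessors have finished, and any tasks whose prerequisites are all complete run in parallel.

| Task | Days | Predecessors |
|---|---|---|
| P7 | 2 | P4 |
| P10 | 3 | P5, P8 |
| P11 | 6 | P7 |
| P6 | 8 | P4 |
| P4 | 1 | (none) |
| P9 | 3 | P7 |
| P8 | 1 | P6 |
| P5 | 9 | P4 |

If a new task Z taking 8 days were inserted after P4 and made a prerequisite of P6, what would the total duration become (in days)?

21

Originally the schedule takes 13 days.
With Z inserted, P6 now waits for max(P4, Z).
New critical path: P4→Z→P6→P8→P10 = 1+8+8+1+3 = 21 ⇒ 21 days.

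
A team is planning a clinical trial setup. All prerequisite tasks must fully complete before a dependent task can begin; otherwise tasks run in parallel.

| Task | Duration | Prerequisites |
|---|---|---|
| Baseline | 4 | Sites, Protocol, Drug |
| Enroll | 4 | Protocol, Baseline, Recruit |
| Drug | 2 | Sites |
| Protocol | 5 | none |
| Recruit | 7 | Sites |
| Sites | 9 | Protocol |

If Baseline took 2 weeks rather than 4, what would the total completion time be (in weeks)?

Baseline: Protocol→Sites→Recruit→Enroll = 5+9+7+4 = 25 → 25 weeks.
Baseline has 1 week of float (longest path through it is 24).
The critical path is still Protocol→Sites→Recruit→Enroll; finish is now 25 weeks.

25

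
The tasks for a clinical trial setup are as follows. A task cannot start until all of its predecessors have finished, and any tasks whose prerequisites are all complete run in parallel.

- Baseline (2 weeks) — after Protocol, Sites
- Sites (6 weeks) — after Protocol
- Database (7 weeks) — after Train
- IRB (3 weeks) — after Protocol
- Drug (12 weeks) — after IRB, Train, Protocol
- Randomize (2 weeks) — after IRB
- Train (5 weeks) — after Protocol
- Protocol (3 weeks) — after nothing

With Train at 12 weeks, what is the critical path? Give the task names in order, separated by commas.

Actual critical path: Protocol→Train→Drug = 3+5+12 = 20 ⇒ 20 weeks.
Since Train is critical, the +7 change carries straight to that chain (now 27 weeks).
No other chain overtakes it, so the finish is 27 weeks.

Protocol, Train, Drug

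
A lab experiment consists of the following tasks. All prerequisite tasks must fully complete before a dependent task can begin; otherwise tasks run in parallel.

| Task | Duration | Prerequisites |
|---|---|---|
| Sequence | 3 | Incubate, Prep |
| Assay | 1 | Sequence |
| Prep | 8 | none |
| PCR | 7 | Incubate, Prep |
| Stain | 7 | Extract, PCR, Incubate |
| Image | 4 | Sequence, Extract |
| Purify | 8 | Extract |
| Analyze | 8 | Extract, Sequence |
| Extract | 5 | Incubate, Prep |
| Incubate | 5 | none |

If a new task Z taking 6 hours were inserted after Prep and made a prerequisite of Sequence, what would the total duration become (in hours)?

25

Originally the lab experiment takes 22 hours.
With Z inserted, Sequence now waits for max(Incubate, Prep, Z).
New critical path: Prep→Z→Sequence→Analyze = 8+6+3+8 = 25 ⇒ 25 hours.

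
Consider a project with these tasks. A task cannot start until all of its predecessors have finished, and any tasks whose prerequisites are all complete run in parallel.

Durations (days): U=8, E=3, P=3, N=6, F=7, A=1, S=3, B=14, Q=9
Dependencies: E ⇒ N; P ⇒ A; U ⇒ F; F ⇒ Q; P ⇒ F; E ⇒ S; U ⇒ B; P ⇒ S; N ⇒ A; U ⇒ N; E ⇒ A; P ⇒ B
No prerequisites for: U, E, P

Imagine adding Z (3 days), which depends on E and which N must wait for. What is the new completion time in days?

24

Originally the job takes 24 days.
With Z inserted, N now waits for max(U, E, Z).
New critical path: U→F→Q = 8+7+9 = 24 ⇒ 24 days.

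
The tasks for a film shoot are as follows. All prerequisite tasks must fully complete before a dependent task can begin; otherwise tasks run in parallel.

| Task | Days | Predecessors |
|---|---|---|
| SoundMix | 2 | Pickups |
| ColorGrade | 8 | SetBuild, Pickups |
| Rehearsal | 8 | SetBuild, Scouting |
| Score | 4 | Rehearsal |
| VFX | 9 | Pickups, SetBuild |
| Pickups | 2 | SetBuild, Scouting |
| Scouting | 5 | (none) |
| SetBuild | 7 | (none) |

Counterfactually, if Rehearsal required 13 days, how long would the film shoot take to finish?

24

Baseline: SetBuild→Rehearsal→Score = 7+8+4 = 19 → 19 days.
Rehearsal lies on that path, so at 13 days the path becomes 24 days.
No other chain overtakes it, so the finish is 24 days.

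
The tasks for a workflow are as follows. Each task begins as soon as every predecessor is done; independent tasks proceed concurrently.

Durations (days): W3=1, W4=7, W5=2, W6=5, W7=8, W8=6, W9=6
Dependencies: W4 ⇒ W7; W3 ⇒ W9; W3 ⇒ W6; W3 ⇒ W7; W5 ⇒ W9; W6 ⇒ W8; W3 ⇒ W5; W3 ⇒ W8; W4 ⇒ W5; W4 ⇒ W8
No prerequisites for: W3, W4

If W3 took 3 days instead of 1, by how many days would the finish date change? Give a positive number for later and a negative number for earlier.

As given, the longest chain is W4→W5→W9 = 7+2+6 = 15, so the finish is 15 days.
W3 has 3 days of float (longest path through it is 12).
No other chain overtakes it, so the finish is 15 days.
Change in finish: 15 − 15 = +0 days.

0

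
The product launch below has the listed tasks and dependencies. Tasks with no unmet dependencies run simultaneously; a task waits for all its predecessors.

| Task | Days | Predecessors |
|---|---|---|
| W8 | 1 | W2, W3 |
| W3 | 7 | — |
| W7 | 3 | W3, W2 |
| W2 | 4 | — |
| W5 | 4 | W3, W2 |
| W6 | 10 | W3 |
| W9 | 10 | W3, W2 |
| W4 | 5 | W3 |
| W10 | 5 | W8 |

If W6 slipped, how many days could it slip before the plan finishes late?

W3→W6 = 7+10 = 17 sets the makespan at 17 days.
The longest chain containing W6 totals 17 days.
So W6 can slip 17 − 17 = 0 days.

0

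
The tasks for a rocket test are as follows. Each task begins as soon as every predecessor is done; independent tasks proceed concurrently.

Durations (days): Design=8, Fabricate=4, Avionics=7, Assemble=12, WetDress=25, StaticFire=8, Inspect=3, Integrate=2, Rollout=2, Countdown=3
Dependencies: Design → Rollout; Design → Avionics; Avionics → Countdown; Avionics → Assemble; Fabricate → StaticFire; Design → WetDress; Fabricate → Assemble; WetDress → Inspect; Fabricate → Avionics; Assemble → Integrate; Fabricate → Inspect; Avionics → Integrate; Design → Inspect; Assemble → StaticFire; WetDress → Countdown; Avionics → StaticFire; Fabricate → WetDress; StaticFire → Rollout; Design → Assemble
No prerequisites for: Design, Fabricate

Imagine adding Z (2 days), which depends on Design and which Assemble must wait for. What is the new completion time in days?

Originally the plan takes 37 days.
With Z inserted, Assemble now waits for max(Fabricate, Avionics, Design, Z).
New critical path: Design→Avionics→Assemble→StaticFire→Rollout = 8+7+12+8+2 = 37 ⇒ 37 days.

37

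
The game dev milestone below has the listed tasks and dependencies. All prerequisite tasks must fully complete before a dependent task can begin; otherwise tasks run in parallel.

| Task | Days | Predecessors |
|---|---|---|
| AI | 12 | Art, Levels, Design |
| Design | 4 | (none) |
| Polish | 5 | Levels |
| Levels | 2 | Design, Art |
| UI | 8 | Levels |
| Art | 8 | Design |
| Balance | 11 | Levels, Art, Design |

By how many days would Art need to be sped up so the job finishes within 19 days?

7

Current finish: 26 days; target: 19.
Art is on every critical path, so each day cut from Art cuts the finish by one (this holds down to a finish of 19).
Need 26 − 19 = 7 days off Art → Art becomes 1 day, finish becomes 19.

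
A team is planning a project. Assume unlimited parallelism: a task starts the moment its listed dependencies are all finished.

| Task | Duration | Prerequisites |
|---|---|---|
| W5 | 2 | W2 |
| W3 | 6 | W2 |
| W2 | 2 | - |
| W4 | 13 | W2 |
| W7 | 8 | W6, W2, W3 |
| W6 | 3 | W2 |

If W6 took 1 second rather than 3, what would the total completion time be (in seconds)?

16

As given, the longest chain is W2→W3→W7 = 2+6+8 = 16, so the finish is 16 seconds.
W6 is off the critical path — its longest chain is 13 seconds, giving 3 of slack.
That remains the longest chain; total 16 seconds.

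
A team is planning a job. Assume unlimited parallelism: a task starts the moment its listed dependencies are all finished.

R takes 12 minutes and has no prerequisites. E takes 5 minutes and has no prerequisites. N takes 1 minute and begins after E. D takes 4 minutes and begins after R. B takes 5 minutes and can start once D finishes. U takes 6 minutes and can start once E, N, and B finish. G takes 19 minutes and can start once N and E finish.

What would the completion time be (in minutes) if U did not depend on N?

Original critical path: R→D→B→U = 12+4+5+6 = 27 ⇒ 27 minutes.
Dropping N→U doesn't change U's earliest start (21); another predecessor still binds.
After: R→D→B→U = 12+4+5+6 = 27 → 27 minutes.

27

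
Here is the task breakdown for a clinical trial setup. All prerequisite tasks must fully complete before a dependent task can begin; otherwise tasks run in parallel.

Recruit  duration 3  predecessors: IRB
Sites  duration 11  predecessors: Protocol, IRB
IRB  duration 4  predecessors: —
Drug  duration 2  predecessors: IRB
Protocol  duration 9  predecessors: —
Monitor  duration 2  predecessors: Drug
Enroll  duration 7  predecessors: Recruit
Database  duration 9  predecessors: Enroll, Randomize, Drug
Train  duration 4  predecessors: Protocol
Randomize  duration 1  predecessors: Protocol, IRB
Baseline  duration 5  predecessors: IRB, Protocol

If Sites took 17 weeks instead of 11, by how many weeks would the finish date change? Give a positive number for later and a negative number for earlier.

Critical path before the change: IRB→Recruit→Enroll→Database = 4+3+7+9 = 23 giving 23 weeks.
Sites has 3 weeks of float (longest path through it is 20).
New critical path: Protocol→Sites = 9+17 = 26 ⇒ 26 weeks.
Change in finish: 26 − 23 = +3 weeks.

3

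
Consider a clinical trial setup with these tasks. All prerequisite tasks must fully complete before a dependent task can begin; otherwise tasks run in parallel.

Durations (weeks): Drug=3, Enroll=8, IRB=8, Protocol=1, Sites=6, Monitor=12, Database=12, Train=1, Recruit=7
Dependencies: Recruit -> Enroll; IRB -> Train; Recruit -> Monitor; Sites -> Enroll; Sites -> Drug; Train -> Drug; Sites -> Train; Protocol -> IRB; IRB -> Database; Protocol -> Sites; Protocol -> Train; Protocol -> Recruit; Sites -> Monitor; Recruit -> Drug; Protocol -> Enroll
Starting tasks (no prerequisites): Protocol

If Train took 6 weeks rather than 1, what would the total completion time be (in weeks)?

Actual critical path: Protocol→IRB→Database = 1+8+12 = 21 ⇒ 21 weeks.
The longest path through Train is only 13 weeks, so Train has float 8.
The critical path is still Protocol→IRB→Database; finish is now 21 weeks.

21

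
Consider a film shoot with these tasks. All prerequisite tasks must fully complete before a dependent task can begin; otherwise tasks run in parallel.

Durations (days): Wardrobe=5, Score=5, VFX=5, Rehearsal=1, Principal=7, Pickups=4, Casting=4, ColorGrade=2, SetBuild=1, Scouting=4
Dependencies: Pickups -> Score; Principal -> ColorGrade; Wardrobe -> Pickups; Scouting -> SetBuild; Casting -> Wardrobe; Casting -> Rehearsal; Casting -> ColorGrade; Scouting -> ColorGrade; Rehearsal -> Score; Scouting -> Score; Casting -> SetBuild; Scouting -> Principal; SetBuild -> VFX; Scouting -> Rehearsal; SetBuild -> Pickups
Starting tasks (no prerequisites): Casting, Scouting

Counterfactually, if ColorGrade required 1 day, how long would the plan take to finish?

18

Baseline: Casting→Wardrobe→Pickups→Score = 4+5+4+5 = 18 → 18 days.
ColorGrade has 5 days of float (longest path through it is 13).
That remains the longest chain; total 18 days.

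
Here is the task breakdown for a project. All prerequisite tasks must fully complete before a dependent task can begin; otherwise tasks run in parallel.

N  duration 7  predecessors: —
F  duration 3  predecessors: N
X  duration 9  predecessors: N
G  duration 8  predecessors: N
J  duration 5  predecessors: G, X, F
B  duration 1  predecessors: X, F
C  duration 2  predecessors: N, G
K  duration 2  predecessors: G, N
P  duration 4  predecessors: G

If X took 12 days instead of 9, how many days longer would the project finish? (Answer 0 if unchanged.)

The binding path is N→X→J = 7+9+5 = 21; finish at 21 days.
X is on the critical path; changing it to 12 makes that path 24 days.
No other chain overtakes it, so the finish is 24 days.
Change in finish: 24 − 21 = +3 days.

3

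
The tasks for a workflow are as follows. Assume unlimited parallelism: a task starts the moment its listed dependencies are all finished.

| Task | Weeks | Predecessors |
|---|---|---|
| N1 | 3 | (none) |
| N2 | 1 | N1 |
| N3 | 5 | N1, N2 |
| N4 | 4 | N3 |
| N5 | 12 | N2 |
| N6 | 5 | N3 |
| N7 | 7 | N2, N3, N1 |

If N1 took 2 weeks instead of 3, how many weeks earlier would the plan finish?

1

As given, the longest chain is N1→N2→N3→N7 = 3+1+5+7 = 16, so the finish is 16 weeks.
N1 is on the critical path; changing it to 2 makes that path 15 weeks.
The critical path is still N1→N2→N3→N7; finish is now 15 weeks.
Change in finish: 15 − 16 = -1 weeks.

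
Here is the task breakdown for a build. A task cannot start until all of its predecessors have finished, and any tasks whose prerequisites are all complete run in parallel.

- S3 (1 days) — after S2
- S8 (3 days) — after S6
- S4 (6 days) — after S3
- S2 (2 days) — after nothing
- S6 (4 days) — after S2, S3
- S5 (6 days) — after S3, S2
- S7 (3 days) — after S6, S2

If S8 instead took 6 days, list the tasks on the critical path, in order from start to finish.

S2, S3, S6, S8

Baseline: S2→S3→S6→S8 = 2+1+4+3 = 10 → 10 days.
Since S8 is critical, the +3 change carries straight to that chain (now 13 days).
The critical path is still S2→S3→S6→S8; finish is now 13 days.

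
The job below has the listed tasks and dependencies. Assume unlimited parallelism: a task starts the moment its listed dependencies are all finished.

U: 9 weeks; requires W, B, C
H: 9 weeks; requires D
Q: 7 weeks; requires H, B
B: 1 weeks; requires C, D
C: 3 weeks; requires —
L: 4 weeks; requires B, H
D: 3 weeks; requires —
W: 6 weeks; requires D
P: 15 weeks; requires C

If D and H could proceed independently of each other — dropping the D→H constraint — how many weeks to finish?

18

With the dependency in place, D→H→Q = 3+9+7 = 19 sets the finish at 19 weeks.
Without D→H, H's earliest start moves from 3 to 0.
The longest chain is now C→P = 3+15 = 18, so the schedule takes 18 weeks.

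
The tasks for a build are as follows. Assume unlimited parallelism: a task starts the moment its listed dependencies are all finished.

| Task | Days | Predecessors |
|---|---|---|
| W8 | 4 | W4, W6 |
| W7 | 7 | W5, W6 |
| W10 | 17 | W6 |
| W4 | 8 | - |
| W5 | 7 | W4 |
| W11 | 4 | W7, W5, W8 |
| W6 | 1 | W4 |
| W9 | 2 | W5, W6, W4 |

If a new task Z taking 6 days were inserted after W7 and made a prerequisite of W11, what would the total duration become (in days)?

Originally the schedule takes 26 days.
With Z inserted, W11 now waits for max(W7, W5, W8, Z).
New critical path: W4→W5→W7→Z→W11 = 8+7+7+6+4 = 32 ⇒ 32 days.

32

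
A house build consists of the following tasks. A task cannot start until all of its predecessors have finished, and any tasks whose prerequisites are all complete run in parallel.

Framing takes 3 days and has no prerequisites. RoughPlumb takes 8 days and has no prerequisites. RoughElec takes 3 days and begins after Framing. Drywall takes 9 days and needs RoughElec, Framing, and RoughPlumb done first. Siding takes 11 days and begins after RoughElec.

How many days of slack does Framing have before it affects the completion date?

0

Critical path: Framing→RoughElec→Siding = 3+3+11 = 17, so the finish is 17 days.
Longest path through Framing: 17 days (earliest finish 3, latest finish 3).
So Framing can slip 3 − 3 = 0 days.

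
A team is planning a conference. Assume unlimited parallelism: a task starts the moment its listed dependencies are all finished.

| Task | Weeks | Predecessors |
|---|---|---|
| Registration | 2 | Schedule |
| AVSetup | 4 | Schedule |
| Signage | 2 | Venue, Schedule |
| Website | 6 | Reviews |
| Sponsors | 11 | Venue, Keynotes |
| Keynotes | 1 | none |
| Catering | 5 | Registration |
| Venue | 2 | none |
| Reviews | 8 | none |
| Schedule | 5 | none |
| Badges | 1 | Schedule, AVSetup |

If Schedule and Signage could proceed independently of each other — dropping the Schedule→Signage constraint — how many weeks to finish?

14

Original critical path: Reviews→Website = 8+6 = 14 ⇒ 14 weeks.
Without Schedule→Signage, Signage's earliest start moves from 5 to 2.
After: Reviews→Website = 8+6 = 14 → 14 weeks.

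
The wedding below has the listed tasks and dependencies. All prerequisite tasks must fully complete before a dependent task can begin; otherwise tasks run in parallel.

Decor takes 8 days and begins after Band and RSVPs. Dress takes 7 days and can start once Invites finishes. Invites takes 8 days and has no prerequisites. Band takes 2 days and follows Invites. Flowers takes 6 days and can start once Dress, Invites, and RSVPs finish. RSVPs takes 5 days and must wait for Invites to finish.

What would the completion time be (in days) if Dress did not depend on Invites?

21

With the dependency in place, Invites→RSVPs→Decor = 8+5+8 = 21 sets the finish at 21 days.
Without Invites→Dress, Dress's earliest start moves from 8 to 0.
After: Invites→RSVPs→Decor = 8+5+8 = 21 → 21 days.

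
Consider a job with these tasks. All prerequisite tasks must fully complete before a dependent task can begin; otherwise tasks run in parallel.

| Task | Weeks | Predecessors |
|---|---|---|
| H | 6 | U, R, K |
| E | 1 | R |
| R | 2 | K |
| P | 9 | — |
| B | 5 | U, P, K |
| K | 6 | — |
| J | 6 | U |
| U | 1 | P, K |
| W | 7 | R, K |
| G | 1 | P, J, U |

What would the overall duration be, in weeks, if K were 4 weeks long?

Actual critical path: P→U→J→G = 9+1+6+1 = 17 ⇒ 17 weeks.
K is off the critical path — its longest chain is 15 weeks, giving 2 of slack.
No other chain overtakes it, so the finish is 17 weeks.

17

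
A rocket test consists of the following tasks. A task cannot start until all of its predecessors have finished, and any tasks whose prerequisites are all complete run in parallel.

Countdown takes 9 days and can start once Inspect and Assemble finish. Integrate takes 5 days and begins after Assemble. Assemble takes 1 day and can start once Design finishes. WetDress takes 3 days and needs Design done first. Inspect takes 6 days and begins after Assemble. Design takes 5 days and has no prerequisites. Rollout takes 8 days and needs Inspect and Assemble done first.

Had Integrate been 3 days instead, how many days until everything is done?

21

As given, the longest chain is Design→Assemble→Inspect→Countdown = 5+1+6+9 = 21, so the finish is 21 days.
Integrate is off the critical path — its longest chain is 11 days, giving 10 of slack.
That remains the longest chain; total 21 days.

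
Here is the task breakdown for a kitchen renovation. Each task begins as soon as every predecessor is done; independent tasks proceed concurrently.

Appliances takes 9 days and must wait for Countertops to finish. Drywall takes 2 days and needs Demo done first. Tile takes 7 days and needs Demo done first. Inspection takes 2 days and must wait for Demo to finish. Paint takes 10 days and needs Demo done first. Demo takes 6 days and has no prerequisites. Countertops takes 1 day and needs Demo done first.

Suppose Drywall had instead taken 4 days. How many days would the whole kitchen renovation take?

As given, the longest chain is Demo→Countertops→Appliances = 6+1+9 = 16, so the finish is 16 days.
Drywall has 8 days of float (longest path through it is 8).
No other chain overtakes it, so the finish is 16 days.

16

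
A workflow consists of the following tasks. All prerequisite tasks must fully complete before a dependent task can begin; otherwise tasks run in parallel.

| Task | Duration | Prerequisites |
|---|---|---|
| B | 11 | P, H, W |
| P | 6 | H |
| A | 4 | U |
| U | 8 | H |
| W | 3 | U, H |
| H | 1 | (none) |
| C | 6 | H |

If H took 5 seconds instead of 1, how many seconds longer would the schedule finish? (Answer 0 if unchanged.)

The binding path is H→U→W→B = 1+8+3+11 = 23; finish at 23 seconds.
H is on the critical path; changing it to 5 makes that path 27 seconds.
The critical path is still H→U→W→B; finish is now 27 seconds.
Change in finish: 27 − 23 = +4 seconds.

4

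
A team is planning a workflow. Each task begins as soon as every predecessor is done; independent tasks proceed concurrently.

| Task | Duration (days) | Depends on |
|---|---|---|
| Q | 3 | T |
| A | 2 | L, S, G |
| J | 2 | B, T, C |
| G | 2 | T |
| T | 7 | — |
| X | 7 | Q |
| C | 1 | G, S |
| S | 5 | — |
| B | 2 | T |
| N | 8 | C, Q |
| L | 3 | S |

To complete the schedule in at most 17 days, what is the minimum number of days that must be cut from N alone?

1

Current finish: 18 days; target: 17.
N is on every critical path, so each day cut from N cuts the finish by one (this holds down to a finish of 17).
Need 18 − 17 = 1 day off N → N becomes 7 days, finish becomes 17.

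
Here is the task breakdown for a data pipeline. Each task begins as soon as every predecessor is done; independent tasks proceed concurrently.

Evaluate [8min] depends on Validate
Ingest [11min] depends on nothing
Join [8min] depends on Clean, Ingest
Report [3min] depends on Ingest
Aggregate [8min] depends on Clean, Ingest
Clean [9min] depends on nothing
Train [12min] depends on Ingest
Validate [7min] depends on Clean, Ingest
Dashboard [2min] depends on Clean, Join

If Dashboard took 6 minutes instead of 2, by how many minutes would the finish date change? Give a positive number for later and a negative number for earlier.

0

Actual critical path: Ingest→Validate→Evaluate = 11+7+8 = 26 ⇒ 26 minutes.
The longest path through Dashboard is only 21 minutes, so Dashboard has float 5.
No other chain overtakes it, so the finish is 26 minutes.
Change in finish: 26 − 26 = +0 minutes.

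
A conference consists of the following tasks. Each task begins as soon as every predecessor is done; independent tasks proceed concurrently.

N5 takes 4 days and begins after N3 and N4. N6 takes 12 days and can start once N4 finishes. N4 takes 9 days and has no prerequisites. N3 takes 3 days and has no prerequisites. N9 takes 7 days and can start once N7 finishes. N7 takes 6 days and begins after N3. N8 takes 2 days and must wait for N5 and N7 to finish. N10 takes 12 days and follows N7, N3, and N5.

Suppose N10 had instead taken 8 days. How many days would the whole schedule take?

The binding path is N4→N5→N10 = 9+4+12 = 25; finish at 25 days.
N10 lies on that path, so at 8 days the path becomes 21 days.
No other chain overtakes it, so the finish is 21 days.

21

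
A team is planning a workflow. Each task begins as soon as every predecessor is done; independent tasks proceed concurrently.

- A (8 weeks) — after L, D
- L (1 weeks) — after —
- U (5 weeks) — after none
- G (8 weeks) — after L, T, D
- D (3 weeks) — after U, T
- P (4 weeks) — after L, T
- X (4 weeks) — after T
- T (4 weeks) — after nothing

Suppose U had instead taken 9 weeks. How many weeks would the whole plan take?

Baseline: U→D→A = 5+3+8 = 16 → 16 weeks.
Since U is critical, the +4 change carries straight to that chain (now 20 weeks).
That remains the longest chain; total 20 weeks.

20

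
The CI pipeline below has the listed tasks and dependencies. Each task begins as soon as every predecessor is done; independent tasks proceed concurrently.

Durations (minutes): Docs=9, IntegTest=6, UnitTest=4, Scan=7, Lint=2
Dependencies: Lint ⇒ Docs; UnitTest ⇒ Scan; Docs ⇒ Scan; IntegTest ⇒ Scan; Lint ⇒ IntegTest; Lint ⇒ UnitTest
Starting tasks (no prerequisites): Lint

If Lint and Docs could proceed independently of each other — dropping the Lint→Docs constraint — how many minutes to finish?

With the dependency in place, Lint→Docs→Scan = 2+9+7 = 18 sets the finish at 18 minutes.
Without Lint→Docs, Docs's earliest start moves from 2 to 0.
After: Docs→Scan = 9+7 = 16 → 16 minutes.

16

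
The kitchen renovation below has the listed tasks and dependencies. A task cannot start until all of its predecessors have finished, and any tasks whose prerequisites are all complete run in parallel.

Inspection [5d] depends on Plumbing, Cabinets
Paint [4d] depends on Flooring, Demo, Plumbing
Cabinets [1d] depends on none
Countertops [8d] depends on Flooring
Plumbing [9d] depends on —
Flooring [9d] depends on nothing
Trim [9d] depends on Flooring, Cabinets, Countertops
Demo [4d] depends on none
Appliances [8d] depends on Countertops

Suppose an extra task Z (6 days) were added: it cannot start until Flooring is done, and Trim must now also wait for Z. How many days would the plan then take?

Originally the plan takes 26 days.
With Z inserted, Trim now waits for max(Flooring, Cabinets, Countertops, Z).
New critical path: Flooring→Countertops→Trim = 9+8+9 = 26 ⇒ 26 days.

26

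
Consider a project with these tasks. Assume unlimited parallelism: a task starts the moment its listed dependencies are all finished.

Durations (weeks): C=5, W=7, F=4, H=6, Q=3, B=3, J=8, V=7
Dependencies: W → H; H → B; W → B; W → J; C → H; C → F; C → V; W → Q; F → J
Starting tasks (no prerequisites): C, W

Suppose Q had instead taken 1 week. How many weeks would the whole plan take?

17

Critical path before the change: C→F→J = 5+4+8 = 17 giving 17 weeks.
Q is off the critical path — its longest chain is 10 weeks, giving 7 of slack.
No other chain overtakes it, so the finish is 17 weeks.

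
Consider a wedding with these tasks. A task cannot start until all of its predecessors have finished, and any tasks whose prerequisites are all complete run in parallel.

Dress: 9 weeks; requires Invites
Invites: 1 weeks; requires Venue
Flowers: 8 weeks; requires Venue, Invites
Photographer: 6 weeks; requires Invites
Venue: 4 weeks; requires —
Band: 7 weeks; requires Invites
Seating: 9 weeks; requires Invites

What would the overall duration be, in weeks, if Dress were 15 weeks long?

The binding path is Venue→Invites→Dress = 4+1+9 = 14; finish at 14 weeks.
Dress is on the critical path; changing it to 15 makes that path 20 weeks.
The critical path is still Venue→Invites→Dress; finish is now 20 weeks.

20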